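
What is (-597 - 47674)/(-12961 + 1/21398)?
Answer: 1032902858/277339477 ≈ 3.7243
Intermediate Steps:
(-597 - 47674)/(-12961 + 1/21398) = -48271/(-12961 + 1/21398) = -48271/(-277339477/21398) = -48271*(-21398/277339477) = 1032902858/277339477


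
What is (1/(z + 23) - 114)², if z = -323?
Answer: 1169708401/90000 ≈ 12997.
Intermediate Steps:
(1/(z + 23) - 114)² = (1/(-323 + 23) - 114)² = (1/(-300) - 114)² = (-1/300 - 114)² = (-34201/300)² = 1169708401/90000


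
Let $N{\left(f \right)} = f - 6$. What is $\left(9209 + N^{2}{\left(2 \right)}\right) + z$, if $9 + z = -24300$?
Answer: $-15084$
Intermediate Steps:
$z = -24309$ ($z = -9 - 24300 = -24309$)
$N{\left(f \right)} = -6 + f$
$\left(9209 + N^{2}{\left(2 \right)}\right) + z = \left(9209 + \left(-6 + 2\right)^{2}\right) - 24309 = \left(9209 + \left(-4\right)^{2}\right) - 24309 = \left(9209 + 16\right) - 24309 = 9225 - 24309 = -15084$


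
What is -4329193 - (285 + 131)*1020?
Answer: -4753513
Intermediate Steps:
-4329193 - (285 + 131)*1020 = -4329193 - 416*1020 = -4329193 - 1*424320 = -4329193 - 424320 = -4753513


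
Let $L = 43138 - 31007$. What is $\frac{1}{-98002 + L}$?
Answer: $- \frac{1}{85871} \approx -1.1645 \cdot 10^{-5}$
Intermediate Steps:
$L = 12131$
$\frac{1}{-98002 + L} = \frac{1}{-98002 + 12131} = \frac{1}{-85871} = - \frac{1}{85871}$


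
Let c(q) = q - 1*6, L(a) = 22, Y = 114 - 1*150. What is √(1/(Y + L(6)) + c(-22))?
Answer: I*√5502/14 ≈ 5.2982*I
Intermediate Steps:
Y = -36 (Y = 114 - 150 = -36)
c(q) = -6 + q (c(q) = q - 6 = -6 + q)
√(1/(Y + L(6)) + c(-22)) = √(1/(-36 + 22) + (-6 - 22)) = √(1/(-14) - 28) = √(-1/14 - 28) = √(-393/14) = I*√5502/14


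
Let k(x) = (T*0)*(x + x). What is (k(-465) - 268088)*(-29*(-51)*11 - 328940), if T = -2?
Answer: 83823343048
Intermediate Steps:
k(x) = 0 (k(x) = (-2*0)*(x + x) = 0*(2*x) = 0)
(k(-465) - 268088)*(-29*(-51)*11 - 328940) = (0 - 268088)*(-29*(-51)*11 - 328940) = -268088*(1479*11 - 328940) = -268088*(16269 - 328940) = -268088*(-312671) = 83823343048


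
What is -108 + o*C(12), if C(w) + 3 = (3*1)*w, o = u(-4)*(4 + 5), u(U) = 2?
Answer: 486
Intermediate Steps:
o = 18 (o = 2*(4 + 5) = 2*9 = 18)
C(w) = -3 + 3*w (C(w) = -3 + (3*1)*w = -3 + 3*w)
-108 + o*C(12) = -108 + 18*(-3 + 3*12) = -108 + 18*(-3 + 36) = -108 + 18*33 = -108 + 594 = 486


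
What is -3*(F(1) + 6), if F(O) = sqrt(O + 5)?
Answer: -18 - 3*sqrt(6) ≈ -25.348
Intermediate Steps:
F(O) = sqrt(5 + O)
-3*(F(1) + 6) = -3*(sqrt(5 + 1) + 6) = -3*(sqrt(6) + 6) = -3*(6 + sqrt(6)) = -18 - 3*sqrt(6)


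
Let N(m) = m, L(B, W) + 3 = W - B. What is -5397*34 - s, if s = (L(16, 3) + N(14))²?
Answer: -183502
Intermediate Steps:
L(B, W) = -3 + W - B (L(B, W) = -3 + (W - B) = -3 + W - B)
s = 4 (s = ((-3 + 3 - 1*16) + 14)² = ((-3 + 3 - 16) + 14)² = (-16 + 14)² = (-2)² = 4)
-5397*34 - s = -5397*34 - 1*4 = -183498 - 4 = -183502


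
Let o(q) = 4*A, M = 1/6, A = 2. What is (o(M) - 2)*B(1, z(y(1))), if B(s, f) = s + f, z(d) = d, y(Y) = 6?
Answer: 42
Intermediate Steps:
M = ⅙ (M = 1*(⅙) = ⅙ ≈ 0.16667)
o(q) = 8 (o(q) = 4*2 = 8)
B(s, f) = f + s
(o(M) - 2)*B(1, z(y(1))) = (8 - 2)*(6 + 1) = 6*7 = 42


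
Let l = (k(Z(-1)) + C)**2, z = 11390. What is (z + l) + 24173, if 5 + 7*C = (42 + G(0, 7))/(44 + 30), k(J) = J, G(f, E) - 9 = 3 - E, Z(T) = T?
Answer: 9543113693/268324 ≈ 35566.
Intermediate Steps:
G(f, E) = 12 - E (G(f, E) = 9 + (3 - E) = 12 - E)
C = -323/518 (C = -5/7 + ((42 + (12 - 1*7))/(44 + 30))/7 = -5/7 + ((42 + (12 - 7))/74)/7 = -5/7 + ((42 + 5)*(1/74))/7 = -5/7 + (47*(1/74))/7 = -5/7 + (1/7)*(47/74) = -5/7 + 47/518 = -323/518 ≈ -0.62355)
l = 707281/268324 (l = (-1 - 323/518)**2 = (-841/518)**2 = 707281/268324 ≈ 2.6359)
(z + l) + 24173 = (11390 + 707281/268324) + 24173 = 3056917641/268324 + 24173 = 9543113693/268324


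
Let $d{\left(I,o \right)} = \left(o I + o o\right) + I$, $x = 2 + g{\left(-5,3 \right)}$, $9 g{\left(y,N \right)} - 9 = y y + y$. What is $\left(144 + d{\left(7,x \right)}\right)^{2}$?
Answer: $\frac{302794801}{6561} \approx 46151.0$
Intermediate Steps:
$g{\left(y,N \right)} = 1 + \frac{y}{9} + \frac{y^{2}}{9}$ ($g{\left(y,N \right)} = 1 + \frac{y y + y}{9} = 1 + \frac{y^{2} + y}{9} = 1 + \frac{y + y^{2}}{9} = 1 + \left(\frac{y}{9} + \frac{y^{2}}{9}\right) = 1 + \frac{y}{9} + \frac{y^{2}}{9}$)
$x = \frac{47}{9}$ ($x = 2 + \left(1 + \frac{1}{9} \left(-5\right) + \frac{\left(-5\right)^{2}}{9}\right) = 2 + \left(1 - \frac{5}{9} + \frac{1}{9} \cdot 25\right) = 2 + \left(1 - \frac{5}{9} + \frac{25}{9}\right) = 2 + \frac{29}{9} = \frac{47}{9} \approx 5.2222$)
$d{\left(I,o \right)} = I + o^{2} + I o$ ($d{\left(I,o \right)} = \left(I o + o^{2}\right) + I = \left(o^{2} + I o\right) + I = I + o^{2} + I o$)
$\left(144 + d{\left(7,x \right)}\right)^{2} = \left(144 + \left(7 + \left(\frac{47}{9}\right)^{2} + 7 \cdot \frac{47}{9}\right)\right)^{2} = \left(144 + \left(7 + \frac{2209}{81} + \frac{329}{9}\right)\right)^{2} = \left(144 + \frac{5737}{81}\right)^{2} = \left(\frac{17401}{81}\right)^{2} = \frac{302794801}{6561}$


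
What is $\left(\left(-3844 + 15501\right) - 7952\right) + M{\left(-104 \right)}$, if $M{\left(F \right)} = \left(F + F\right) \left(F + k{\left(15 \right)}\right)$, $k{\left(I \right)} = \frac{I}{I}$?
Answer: $25129$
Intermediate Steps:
$k{\left(I \right)} = 1$
$M{\left(F \right)} = 2 F \left(1 + F\right)$ ($M{\left(F \right)} = \left(F + F\right) \left(F + 1\right) = 2 F \left(1 + F\right)$)
$\left(\left(-3844 + 15501\right) - 7952\right) + M{\left(-104 \right)} = \left(\left(-3844 + 15501\right) - 7952\right) + 2 \left(-104\right) \left(1 - 104\right) = \left(11657 - 7952\right) + 2 \left(-104\right) \left(-103\right) = 3705 + 21424 = 25129$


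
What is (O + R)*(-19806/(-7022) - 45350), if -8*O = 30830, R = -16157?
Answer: 12743961959721/14044 ≈ 9.0743e+8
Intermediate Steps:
O = -15415/4 (O = -⅛*30830 = -15415/4 ≈ -3853.8)
(O + R)*(-19806/(-7022) - 45350) = (-15415/4 - 16157)*(-19806/(-7022) - 45350) = -80043*(-19806*(-1/7022) - 45350)/4 = -80043*(9903/3511 - 45350)/4 = -80043/4*(-159213947/3511) = 12743961959721/14044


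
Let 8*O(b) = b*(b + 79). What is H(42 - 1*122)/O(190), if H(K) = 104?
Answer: 416/25555 ≈ 0.016279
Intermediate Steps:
O(b) = b*(79 + b)/8 (O(b) = (b*(b + 79))/8 = (b*(79 + b))/8 = b*(79 + b)/8)
H(42 - 1*122)/O(190) = 104/(((⅛)*190*(79 + 190))) = 104/(((⅛)*190*269)) = 104/(25555/4) = 104*(4/25555) = 416/25555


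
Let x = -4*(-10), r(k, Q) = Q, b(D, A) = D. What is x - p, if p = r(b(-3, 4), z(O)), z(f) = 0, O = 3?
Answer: 40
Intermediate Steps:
p = 0
x = 40
x - p = 40 - 1*0 = 40 + 0 = 40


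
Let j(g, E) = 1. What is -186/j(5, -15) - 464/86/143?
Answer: -1143946/6149 ≈ -186.04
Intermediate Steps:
-186/j(5, -15) - 464/86/143 = -186/1 - 464/86/143 = -186*1 - 464*1/86*(1/143) = -186 - 232/43*1/143 = -186 - 232/6149 = -1143946/6149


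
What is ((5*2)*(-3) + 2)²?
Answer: 784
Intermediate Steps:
((5*2)*(-3) + 2)² = (10*(-3) + 2)² = (-30 + 2)² = (-28)² = 784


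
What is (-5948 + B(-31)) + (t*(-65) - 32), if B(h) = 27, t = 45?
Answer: -8878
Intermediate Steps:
(-5948 + B(-31)) + (t*(-65) - 32) = (-5948 + 27) + (45*(-65) - 32) = -5921 + (-2925 - 32) = -5921 - 2957 = -8878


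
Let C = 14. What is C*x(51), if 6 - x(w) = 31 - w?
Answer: 364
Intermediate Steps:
x(w) = -25 + w (x(w) = 6 - (31 - w) = 6 + (-31 + w) = -25 + w)
C*x(51) = 14*(-25 + 51) = 14*26 = 364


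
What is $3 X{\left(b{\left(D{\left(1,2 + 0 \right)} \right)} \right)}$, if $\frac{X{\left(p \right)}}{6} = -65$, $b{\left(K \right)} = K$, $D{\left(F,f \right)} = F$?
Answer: $-1170$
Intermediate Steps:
$X{\left(p \right)} = -390$ ($X{\left(p \right)} = 6 \left(-65\right) = -390$)
$3 X{\left(b{\left(D{\left(1,2 + 0 \right)} \right)} \right)} = 3 \left(-390\right) = -1170$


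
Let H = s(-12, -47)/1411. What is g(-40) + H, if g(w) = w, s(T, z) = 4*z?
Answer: -56628/1411 ≈ -40.133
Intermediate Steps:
H = -188/1411 (H = (4*(-47))/1411 = -188*1/1411 = -188/1411 ≈ -0.13324)
g(-40) + H = -40 - 188/1411 = -56628/1411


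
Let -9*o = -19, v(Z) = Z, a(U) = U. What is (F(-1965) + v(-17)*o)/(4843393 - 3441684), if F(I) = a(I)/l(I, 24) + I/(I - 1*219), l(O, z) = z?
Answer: -382847/4591998684 ≈ -8.3373e-5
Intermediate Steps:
o = 19/9 (o = -1/9*(-19) = 19/9 ≈ 2.1111)
F(I) = I/24 + I/(-219 + I) (F(I) = I/24 + I/(I - 1*219) = I*(1/24) + I/(I - 219) = I/24 + I/(-219 + I))
(F(-1965) + v(-17)*o)/(4843393 - 3441684) = ((1/24)*(-1965)*(-195 - 1965)/(-219 - 1965) - 17*19/9)/(4843393 - 3441684) = ((1/24)*(-1965)*(-2160)/(-2184) - 323/9)/1401709 = ((1/24)*(-1965)*(-1/2184)*(-2160) - 323/9)*(1/1401709) = (-29475/364 - 323/9)*(1/1401709) = -382847/3276*1/1401709 = -382847/4591998684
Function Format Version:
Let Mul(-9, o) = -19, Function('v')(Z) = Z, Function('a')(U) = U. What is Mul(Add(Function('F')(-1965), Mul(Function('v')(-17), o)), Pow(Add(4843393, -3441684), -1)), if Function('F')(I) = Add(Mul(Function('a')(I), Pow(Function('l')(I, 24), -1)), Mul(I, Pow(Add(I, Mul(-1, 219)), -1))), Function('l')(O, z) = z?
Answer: Rational(-382847, 4591998684) ≈ -8.3373e-5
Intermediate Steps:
o = Rational(19, 9) (o = Mul(Rational(-1, 9), -19) = Rational(19, 9) ≈ 2.1111)
Function('F')(I) = Add(Mul(Rational(1, 24), I), Mul(I, Pow(Add(-219, I), -1))) (Function('F')(I) = Add(Mul(I, Pow(24, -1)), Mul(I, Pow(Add(I, Mul(-1, 219)), -1))) = Add(Mul(I, Rational(1, 24)), Mul(I, Pow(Add(I, -219), -1))) = Add(Mul(Rational(1, 24), I), Mul(I, Pow(Add(-219, I), -1))))
Mul(Add(Function('F')(-1965), Mul(Function('v')(-17), o)), Pow(Add(4843393, -3441684), -1)) = Mul(Add(Mul(Rational(1, 24), -1965, Pow(Add(-219, -1965), -1), Add(-195, -1965)), Mul(-17, Rational(19, 9))), Pow(Add(4843393, -3441684), -1)) = Mul(Add(Mul(Rational(1, 24), -1965, Pow(-2184, -1), -2160), Rational(-323, 9)), Pow(1401709, -1)) = Mul(Add(Mul(Rational(1, 24), -1965, Rational(-1, 2184), -2160), Rational(-323, 9)), Rational(1, 1401709)) = Mul(Add(Rational(-29475, 364), Rational(-323, 9)), Rational(1, 1401709)) = Mul(Rational(-382847, 3276), Rational(1, 1401709)) = Rational(-382847, 4591998684)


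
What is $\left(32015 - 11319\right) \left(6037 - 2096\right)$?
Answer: $81562936$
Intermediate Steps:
$\left(32015 - 11319\right) \left(6037 - 2096\right) = 20696 \cdot 3941 = 81562936$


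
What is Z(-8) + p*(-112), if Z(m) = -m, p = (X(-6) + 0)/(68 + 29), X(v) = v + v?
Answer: 2120/97 ≈ 21.856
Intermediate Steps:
X(v) = 2*v
p = -12/97 (p = (2*(-6) + 0)/(68 + 29) = (-12 + 0)/97 = -12*1/97 = -12/97 ≈ -0.12371)
Z(-8) + p*(-112) = -1*(-8) - 12/97*(-112) = 8 + 1344/97 = 2120/97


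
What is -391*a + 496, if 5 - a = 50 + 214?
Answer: 101765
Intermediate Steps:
a = -259 (a = 5 - (50 + 214) = 5 - 1*264 = 5 - 264 = -259)
-391*a + 496 = -391*(-259) + 496 = 101269 + 496 = 101765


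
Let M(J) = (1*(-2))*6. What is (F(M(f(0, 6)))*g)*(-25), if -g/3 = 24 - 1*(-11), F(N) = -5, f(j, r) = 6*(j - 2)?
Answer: -13125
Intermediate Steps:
f(j, r) = -12 + 6*j (f(j, r) = 6*(-2 + j) = -12 + 6*j)
M(J) = -12 (M(J) = -2*6 = -12)
g = -105 (g = -3*(24 - 1*(-11)) = -3*(24 + 11) = -3*35 = -105)
(F(M(f(0, 6)))*g)*(-25) = -5*(-105)*(-25) = 525*(-25) = -13125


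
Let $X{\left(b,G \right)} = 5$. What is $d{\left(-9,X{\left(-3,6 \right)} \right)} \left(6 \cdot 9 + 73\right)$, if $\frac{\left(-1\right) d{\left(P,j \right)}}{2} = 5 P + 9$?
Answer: $9144$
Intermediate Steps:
$d{\left(P,j \right)} = -18 - 10 P$ ($d{\left(P,j \right)} = - 2 \left(5 P + 9\right) = - 2 \left(9 + 5 P\right) = -18 - 10 P$)
$d{\left(-9,X{\left(-3,6 \right)} \right)} \left(6 \cdot 9 + 73\right) = \left(-18 - -90\right) \left(6 \cdot 9 + 73\right) = \left(-18 + 90\right) \left(54 + 73\right) = 72 \cdot 127 = 9144$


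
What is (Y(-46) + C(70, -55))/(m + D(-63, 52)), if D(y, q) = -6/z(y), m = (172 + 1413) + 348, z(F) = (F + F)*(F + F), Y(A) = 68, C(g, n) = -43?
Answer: 66150/5114717 ≈ 0.012933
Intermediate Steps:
z(F) = 4*F² (z(F) = (2*F)*(2*F) = 4*F²)
m = 1933 (m = 1585 + 348 = 1933)
D(y, q) = -3/(2*y²) (D(y, q) = -6*1/(4*y²) = -3/(2*y²))
(Y(-46) + C(70, -55))/(m + D(-63, 52)) = (68 - 43)/(1933 - 3/2/(-63)²) = 25/(1933 - 3/2*1/3969) = 25/(1933 - 1/2646) = 25/(5114717/2646) = 25*(2646/5114717) = 66150/5114717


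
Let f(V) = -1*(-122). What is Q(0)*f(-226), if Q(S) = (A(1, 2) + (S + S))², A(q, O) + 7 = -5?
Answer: 17568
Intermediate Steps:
f(V) = 122
A(q, O) = -12 (A(q, O) = -7 - 5 = -12)
Q(S) = (-12 + 2*S)² (Q(S) = (-12 + (S + S))² = (-12 + 2*S)²)
Q(0)*f(-226) = (4*(-6 + 0)²)*122 = (4*(-6)²)*122 = (4*36)*122 = 144*122 = 17568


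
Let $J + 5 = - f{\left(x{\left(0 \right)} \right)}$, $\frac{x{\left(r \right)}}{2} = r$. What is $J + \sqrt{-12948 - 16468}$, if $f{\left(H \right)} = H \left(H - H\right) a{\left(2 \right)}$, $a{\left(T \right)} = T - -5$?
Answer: $-5 + 2 i \sqrt{7354} \approx -5.0 + 171.51 i$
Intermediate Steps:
$a{\left(T \right)} = 5 + T$ ($a{\left(T \right)} = T + 5 = 5 + T$)
$x{\left(r \right)} = 2 r$
$f{\left(H \right)} = 0$ ($f{\left(H \right)} = H \left(H - H\right) \left(5 + 2\right) = H 0 \cdot 7 = 0 \cdot 7 = 0$)
$J = -5$ ($J = -5 - 0 = -5 + 0 = -5$)
$J + \sqrt{-12948 - 16468} = -5 + \sqrt{-12948 - 16468} = -5 + \sqrt{-29416} = -5 + 2 i \sqrt{7354}$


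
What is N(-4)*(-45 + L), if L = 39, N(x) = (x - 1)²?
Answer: -150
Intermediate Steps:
N(x) = (-1 + x)²
N(-4)*(-45 + L) = (-1 - 4)²*(-45 + 39) = (-5)²*(-6) = 25*(-6) = -150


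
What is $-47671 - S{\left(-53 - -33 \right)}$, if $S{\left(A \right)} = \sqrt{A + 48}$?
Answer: $-47671 - 2 \sqrt{7} \approx -47676.0$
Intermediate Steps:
$S{\left(A \right)} = \sqrt{48 + A}$
$-47671 - S{\left(-53 - -33 \right)} = -47671 - \sqrt{48 - 20} = -47671 - \sqrt{28} = -47671 - 2 \sqrt{7}$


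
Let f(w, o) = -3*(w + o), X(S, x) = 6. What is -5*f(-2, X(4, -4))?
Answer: 60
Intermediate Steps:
f(w, o) = -3*o - 3*w (f(w, o) = -3*(o + w) = -3*o - 3*w)
-5*f(-2, X(4, -4)) = -5*(-3*6 - 3*(-2)) = -5*(-18 + 6) = -5*(-12) = 60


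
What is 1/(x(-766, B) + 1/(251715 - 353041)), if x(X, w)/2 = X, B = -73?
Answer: -101326/155231433 ≈ -0.00065274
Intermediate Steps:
x(X, w) = 2*X
1/(x(-766, B) + 1/(251715 - 353041)) = 1/(2*(-766) + 1/(251715 - 353041)) = 1/(-1532 + 1/(-101326)) = 1/(-1532 - 1/101326) = 1/(-155231433/101326) = -101326/155231433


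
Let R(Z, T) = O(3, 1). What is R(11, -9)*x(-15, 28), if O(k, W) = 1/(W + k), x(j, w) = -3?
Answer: -¾ ≈ -0.75000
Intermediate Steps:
R(Z, T) = ¼ (R(Z, T) = 1/(1 + 3) = 1/4 = ¼)
R(11, -9)*x(-15, 28) = (¼)*(-3) = -¾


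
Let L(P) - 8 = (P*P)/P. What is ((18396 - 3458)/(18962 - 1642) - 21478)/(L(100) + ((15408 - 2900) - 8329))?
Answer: -61997337/12375140 ≈ -5.0098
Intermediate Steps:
L(P) = 8 + P (L(P) = 8 + (P*P)/P = 8 + P**2/P = 8 + P)
((18396 - 3458)/(18962 - 1642) - 21478)/(L(100) + ((15408 - 2900) - 8329)) = ((18396 - 3458)/(18962 - 1642) - 21478)/((8 + 100) + ((15408 - 2900) - 8329)) = (14938/17320 - 21478)/(108 + (12508 - 8329)) = (14938*(1/17320) - 21478)/(108 + 4179) = (7469/8660 - 21478)/4287 = -185992011/8660*1/4287 = -61997337/12375140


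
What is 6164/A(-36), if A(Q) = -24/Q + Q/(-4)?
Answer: 18492/29 ≈ 637.66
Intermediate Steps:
A(Q) = -24/Q - Q/4 (A(Q) = -24/Q + Q*(-1/4) = -24/Q - Q/4)
6164/A(-36) = 6164/(-24/(-36) - 1/4*(-36)) = 6164/(-24*(-1/36) + 9) = 6164/(2/3 + 9) = 6164/(29/3) = 6164*(3/29) = 18492/29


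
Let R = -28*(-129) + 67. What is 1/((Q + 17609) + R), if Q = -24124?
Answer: -1/2836 ≈ -0.00035261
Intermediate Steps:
R = 3679 (R = 3612 + 67 = 3679)
1/((Q + 17609) + R) = 1/((-24124 + 17609) + 3679) = 1/(-6515 + 3679) = 1/(-2836) = -1/2836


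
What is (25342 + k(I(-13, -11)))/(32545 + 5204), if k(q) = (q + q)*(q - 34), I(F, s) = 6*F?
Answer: 42814/37749 ≈ 1.1342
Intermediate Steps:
k(q) = 2*q*(-34 + q) (k(q) = (2*q)*(-34 + q) = 2*q*(-34 + q))
(25342 + k(I(-13, -11)))/(32545 + 5204) = (25342 + 2*(6*(-13))*(-34 + 6*(-13)))/(32545 + 5204) = (25342 + 2*(-78)*(-34 - 78))/37749 = (25342 + 2*(-78)*(-112))*(1/37749) = (25342 + 17472)*(1/37749) = 42814*(1/37749) = 42814/37749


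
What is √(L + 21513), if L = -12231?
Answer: √9282 ≈ 96.343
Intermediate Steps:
√(L + 21513) = √(-12231 + 21513) = √9282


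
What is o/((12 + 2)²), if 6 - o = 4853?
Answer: -4847/196 ≈ -24.730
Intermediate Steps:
o = -4847 (o = 6 - 1*4853 = 6 - 4853 = -4847)
o/((12 + 2)²) = -4847/(12 + 2)² = -4847/(14²) = -4847/196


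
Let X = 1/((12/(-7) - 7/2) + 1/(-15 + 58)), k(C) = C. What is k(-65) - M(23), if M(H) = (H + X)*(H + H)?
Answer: -3481683/3125 ≈ -1114.1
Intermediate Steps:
X = -602/3125 (X = 1/((12*(-1/7) - 7*1/2) + 1/43) = 1/((-12/7 - 7/2) + 1/43) = 1/(-73/14 + 1/43) = 1/(-3125/602) = -602/3125 ≈ -0.19264)
M(H) = 2*H*(-602/3125 + H) (M(H) = (H - 602/3125)*(H + H) = (-602/3125 + H)*(2*H) = 2*H*(-602/3125 + H))
k(-65) - M(23) = -65 - 2*23*(-602 + 3125*23)/3125 = -65 - 2*23*(-602 + 71875)/3125 = -65 - 2*23*71273/3125 = -65 - 1*3278558/3125 = -65 - 3278558/3125 = -3481683/3125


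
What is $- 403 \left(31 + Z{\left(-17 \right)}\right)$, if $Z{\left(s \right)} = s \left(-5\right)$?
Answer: $-46748$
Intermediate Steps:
$Z{\left(s \right)} = - 5 s$
$- 403 \left(31 + Z{\left(-17 \right)}\right) = - 403 \left(31 - -85\right) = - 403 \left(31 + 85\right) = \left(-403\right) 116 = -46748$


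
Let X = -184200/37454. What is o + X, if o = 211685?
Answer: 12912485/61 ≈ 2.1168e+5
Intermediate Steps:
X = -300/61 (X = -184200*1/37454 = -300/61 ≈ -4.9180)
o + X = 211685 - 300/61 = 12912485/61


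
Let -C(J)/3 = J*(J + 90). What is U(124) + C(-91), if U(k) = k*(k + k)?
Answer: 30479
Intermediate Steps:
C(J) = -3*J*(90 + J) (C(J) = -3*J*(J + 90) = -3*J*(90 + J))
U(k) = 2*k² (U(k) = k*(2*k) = 2*k²)
U(124) + C(-91) = 2*124² - 3*(-91)*(90 - 91) = 2*15376 - 3*(-91)*(-1) = 30752 - 273 = 30479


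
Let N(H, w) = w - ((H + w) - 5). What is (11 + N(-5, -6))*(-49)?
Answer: -1029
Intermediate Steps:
N(H, w) = 5 - H (N(H, w) = w - (-5 + H + w) = w + (5 - H - w) = 5 - H)
(11 + N(-5, -6))*(-49) = (11 + (5 - 1*(-5)))*(-49) = (11 + (5 + 5))*(-49) = (11 + 10)*(-49) = 21*(-49) = -1029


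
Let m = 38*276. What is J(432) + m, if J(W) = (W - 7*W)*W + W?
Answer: -1108824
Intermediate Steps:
J(W) = W - 6*W² (J(W) = (-6*W)*W + W = -6*W² + W = W - 6*W²)
m = 10488
J(432) + m = 432*(1 - 6*432) + 10488 = 432*(1 - 2592) + 10488 = 432*(-2591) + 10488 = -1119312 + 10488 = -1108824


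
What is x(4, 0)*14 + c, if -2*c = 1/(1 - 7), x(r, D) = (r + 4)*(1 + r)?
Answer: 6721/12 ≈ 560.08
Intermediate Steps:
x(r, D) = (1 + r)*(4 + r) (x(r, D) = (4 + r)*(1 + r) = (1 + r)*(4 + r))
c = 1/12 (c = -1/(2*(1 - 7)) = -½/(-6) = -½*(-⅙) = 1/12 ≈ 0.083333)
x(4, 0)*14 + c = (4 + 4² + 5*4)*14 + 1/12 = (4 + 16 + 20)*14 + 1/12 = 40*14 + 1/12 = 560 + 1/12 = 6721/12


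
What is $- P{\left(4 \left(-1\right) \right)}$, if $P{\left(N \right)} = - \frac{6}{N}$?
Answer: $- \frac{3}{2} \approx -1.5$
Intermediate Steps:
$- P{\left(4 \left(-1\right) \right)} = - \frac{-6}{4 \left(-1\right)} = - \frac{-6}{-4} = - \frac{\left(-6\right) \left(-1\right)}{4} = \left(-1\right) \frac{3}{2} = - \frac{3}{2}$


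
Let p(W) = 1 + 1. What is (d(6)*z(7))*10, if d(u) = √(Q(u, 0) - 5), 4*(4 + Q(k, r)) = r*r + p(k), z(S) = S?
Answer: 35*I*√34 ≈ 204.08*I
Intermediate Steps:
p(W) = 2
Q(k, r) = -7/2 + r²/4 (Q(k, r) = -4 + (r*r + 2)/4 = -4 + (r² + 2)/4 = -4 + (2 + r²)/4 = -4 + (½ + r²/4) = -7/2 + r²/4)
d(u) = I*√34/2 (d(u) = √((-7/2 + (¼)*0²) - 5) = √((-7/2 + (¼)*0) - 5) = √((-7/2 + 0) - 5) = √(-7/2 - 5) = √(-17/2) = I*√34/2)
(d(6)*z(7))*10 = ((I*√34/2)*7)*10 = (7*I*√34/2)*10 = 35*I*√34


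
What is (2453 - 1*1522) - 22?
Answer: 909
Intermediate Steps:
(2453 - 1*1522) - 22 = (2453 - 1522) - 22 = 931 - 22 = 909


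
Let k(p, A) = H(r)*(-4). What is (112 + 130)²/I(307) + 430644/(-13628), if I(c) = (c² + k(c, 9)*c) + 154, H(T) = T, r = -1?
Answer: -10096201543/325814817 ≈ -30.988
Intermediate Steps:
k(p, A) = 4 (k(p, A) = -1*(-4) = 4)
I(c) = 154 + c² + 4*c (I(c) = (c² + 4*c) + 154 = 154 + c² + 4*c)
(112 + 130)²/I(307) + 430644/(-13628) = (112 + 130)²/(154 + 307² + 4*307) + 430644/(-13628) = 242²/(154 + 94249 + 1228) + 430644*(-1/13628) = 58564/95631 - 107661/3407 = -10096201543/325814817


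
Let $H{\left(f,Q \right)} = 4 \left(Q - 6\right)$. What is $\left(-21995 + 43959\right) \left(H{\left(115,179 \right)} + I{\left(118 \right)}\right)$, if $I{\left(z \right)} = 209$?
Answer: $19789564$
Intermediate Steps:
$H{\left(f,Q \right)} = -24 + 4 Q$ ($H{\left(f,Q \right)} = 4 \left(-6 + Q\right) = -24 + 4 Q$)
$\left(-21995 + 43959\right) \left(H{\left(115,179 \right)} + I{\left(118 \right)}\right) = \left(-21995 + 43959\right) \left(\left(-24 + 4 \cdot 179\right) + 209\right) = 21964 \left(\left(-24 + 716\right) + 209\right) = 21964 \left(692 + 209\right) = 21964 \cdot 901 = 19789564$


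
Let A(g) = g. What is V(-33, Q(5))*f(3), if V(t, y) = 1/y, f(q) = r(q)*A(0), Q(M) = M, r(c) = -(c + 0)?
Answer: 0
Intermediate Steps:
r(c) = -c
f(q) = 0 (f(q) = -q*0 = 0)
V(-33, Q(5))*f(3) = 0/5 = (⅕)*0 = 0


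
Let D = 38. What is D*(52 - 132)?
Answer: -3040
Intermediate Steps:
D*(52 - 132) = 38*(52 - 132) = 38*(-80) = -3040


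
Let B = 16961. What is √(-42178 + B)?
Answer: I*√25217 ≈ 158.8*I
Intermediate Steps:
√(-42178 + B) = √(-42178 + 16961) = √(-25217) = I*√25217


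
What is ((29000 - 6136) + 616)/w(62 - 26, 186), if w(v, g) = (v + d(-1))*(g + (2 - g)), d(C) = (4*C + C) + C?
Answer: 1174/3 ≈ 391.33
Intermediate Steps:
d(C) = 6*C (d(C) = 5*C + C = 6*C)
w(v, g) = -12 + 2*v (w(v, g) = (v + 6*(-1))*(g + (2 - g)) = (v - 6)*2 = (-6 + v)*2 = -12 + 2*v)
((29000 - 6136) + 616)/w(62 - 26, 186) = ((29000 - 6136) + 616)/(-12 + 2*(62 - 26)) = (22864 + 616)/(-12 + 2*36) = 23480/(-12 + 72) = 23480/60 = 23480*(1/60) = 1174/3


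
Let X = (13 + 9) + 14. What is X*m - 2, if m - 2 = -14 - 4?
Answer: -578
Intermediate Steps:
m = -16 (m = 2 + (-14 - 4) = 2 - 18 = -16)
X = 36 (X = 22 + 14 = 36)
X*m - 2 = 36*(-16) - 2 = -576 - 2 = -578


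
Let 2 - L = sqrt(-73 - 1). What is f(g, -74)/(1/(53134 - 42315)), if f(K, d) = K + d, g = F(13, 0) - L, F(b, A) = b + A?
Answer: -681597 + 10819*I*sqrt(74) ≈ -6.816e+5 + 93069.0*I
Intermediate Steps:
F(b, A) = A + b
L = 2 - I*sqrt(74) (L = 2 - sqrt(-73 - 1) = 2 - sqrt(-74) = 2 - I*sqrt(74) ≈ 2.0 - 8.6023*I)
g = 11 + I*sqrt(74) (g = (0 + 13) - (2 - I*sqrt(74)) = 13 + (-2 + I*sqrt(74)) = 11 + I*sqrt(74) ≈ 11.0 + 8.6023*I)
f(g, -74)/(1/(53134 - 42315)) = ((11 + I*sqrt(74)) - 74)/(1/(53134 - 42315)) = (-63 + I*sqrt(74))/(1/10819) = (-63 + I*sqrt(74))*10819 = -681597 + 10819*I*sqrt(74)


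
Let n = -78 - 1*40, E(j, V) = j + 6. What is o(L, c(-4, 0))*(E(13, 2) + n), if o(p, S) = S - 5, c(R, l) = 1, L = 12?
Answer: 396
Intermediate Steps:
E(j, V) = 6 + j
o(p, S) = -5 + S
n = -118 (n = -78 - 40 = -118)
o(L, c(-4, 0))*(E(13, 2) + n) = (-5 + 1)*((6 + 13) - 118) = -4*(19 - 118) = -4*(-99) = 396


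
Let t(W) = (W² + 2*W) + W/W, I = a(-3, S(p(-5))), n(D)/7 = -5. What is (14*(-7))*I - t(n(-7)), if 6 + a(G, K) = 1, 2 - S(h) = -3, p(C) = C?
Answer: -666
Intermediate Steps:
n(D) = -35 (n(D) = 7*(-5) = -35)
S(h) = 5 (S(h) = 2 - 1*(-3) = 2 + 3 = 5)
a(G, K) = -5 (a(G, K) = -6 + 1 = -5)
I = -5
t(W) = 1 + W² + 2*W (t(W) = (W² + 2*W) + 1 = 1 + W² + 2*W)
(14*(-7))*I - t(n(-7)) = (14*(-7))*(-5) - (1 + (-35)² + 2*(-35)) = -98*(-5) - (1 + 1225 - 70) = 490 - 1*1156 = 490 - 1156 = -666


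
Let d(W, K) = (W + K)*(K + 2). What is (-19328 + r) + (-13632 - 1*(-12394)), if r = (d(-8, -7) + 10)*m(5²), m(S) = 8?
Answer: -19886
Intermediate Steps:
d(W, K) = (2 + K)*(K + W) (d(W, K) = (K + W)*(2 + K) = (2 + K)*(K + W))
r = 680 (r = (((-7)² + 2*(-7) + 2*(-8) - 7*(-8)) + 10)*8 = ((49 - 14 - 16 + 56) + 10)*8 = (75 + 10)*8 = 85*8 = 680)
(-19328 + r) + (-13632 - 1*(-12394)) = (-19328 + 680) + (-13632 - 1*(-12394)) = -18648 + (-13632 + 12394) = -18648 - 1238 = -19886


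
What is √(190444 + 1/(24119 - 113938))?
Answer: 13*√9091112269385/89819 ≈ 436.40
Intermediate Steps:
√(190444 + 1/(24119 - 113938)) = √(190444 + 1/(-89819)) = √(190444 - 1/89819) = √(17105489635/89819) = 13*√9091112269385/89819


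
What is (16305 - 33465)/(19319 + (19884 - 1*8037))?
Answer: -8580/15583 ≈ -0.55060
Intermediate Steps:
(16305 - 33465)/(19319 + (19884 - 1*8037)) = -17160/(19319 + (19884 - 8037)) = -17160/(19319 + 11847) = -17160/31166 = -17160*1/31166 = -8580/15583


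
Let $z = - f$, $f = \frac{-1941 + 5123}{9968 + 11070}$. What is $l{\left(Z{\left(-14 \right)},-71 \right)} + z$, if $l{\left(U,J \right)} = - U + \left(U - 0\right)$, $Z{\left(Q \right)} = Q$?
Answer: $- \frac{1591}{10519} \approx -0.15125$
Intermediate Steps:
$f = \frac{1591}{10519}$ ($f = \frac{3182}{21038} = 3182 \cdot \frac{1}{21038} = \frac{1591}{10519} \approx 0.15125$)
$l{\left(U,J \right)} = 0$ ($l{\left(U,J \right)} = - U + \left(U + 0\right) = - U + U = 0$)
$z = - \frac{1591}{10519}$ ($z = \left(-1\right) \frac{1591}{10519} = - \frac{1591}{10519} \approx -0.15125$)
$l{\left(Z{\left(-14 \right)},-71 \right)} + z = 0 - \frac{1591}{10519} = - \frac{1591}{10519}$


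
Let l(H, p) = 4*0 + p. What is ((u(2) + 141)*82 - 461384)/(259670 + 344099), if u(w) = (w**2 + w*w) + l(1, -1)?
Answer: -449248/603769 ≈ -0.74407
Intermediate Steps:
l(H, p) = p (l(H, p) = 0 + p = p)
u(w) = -1 + 2*w**2 (u(w) = (w**2 + w*w) - 1 = (w**2 + w**2) - 1 = 2*w**2 - 1 = -1 + 2*w**2)
((u(2) + 141)*82 - 461384)/(259670 + 344099) = (((-1 + 2*2**2) + 141)*82 - 461384)/(259670 + 344099) = (((-1 + 2*4) + 141)*82 - 461384)/603769 = (((-1 + 8) + 141)*82 - 461384)*(1/603769) = ((7 + 141)*82 - 461384)*(1/603769) = (148*82 - 461384)*(1/603769) = (12136 - 461384)*(1/603769) = -449248*1/603769 = -449248/603769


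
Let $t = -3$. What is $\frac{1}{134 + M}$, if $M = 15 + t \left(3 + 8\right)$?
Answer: $\frac{1}{116} \approx 0.0086207$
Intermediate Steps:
$M = -18$ ($M = 15 - 3 \left(3 + 8\right) = 15 - 33 = -18$)
$\frac{1}{134 + M} = \frac{1}{134 - 18} = \frac{1}{116}$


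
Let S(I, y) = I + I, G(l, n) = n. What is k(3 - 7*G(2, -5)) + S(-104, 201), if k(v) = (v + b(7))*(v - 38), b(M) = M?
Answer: -208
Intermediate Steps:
S(I, y) = 2*I
k(v) = (-38 + v)*(7 + v) (k(v) = (v + 7)*(v - 38) = (7 + v)*(-38 + v) = (-38 + v)*(7 + v))
k(3 - 7*G(2, -5)) + S(-104, 201) = (-266 + (3 - 7*(-5))² - 31*(3 - 7*(-5))) + 2*(-104) = (-266 + (3 + 35)² - 31*(3 + 35)) - 208 = (-266 + 38² - 31*38) - 208 = (-266 + 1444 - 1178) - 208 = 0 - 208 = -208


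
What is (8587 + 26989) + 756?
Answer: 36332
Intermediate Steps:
(8587 + 26989) + 756 = 35576 + 756 = 36332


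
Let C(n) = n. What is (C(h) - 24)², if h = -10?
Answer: 1156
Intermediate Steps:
(C(h) - 24)² = (-10 - 24)² = (-34)² = 1156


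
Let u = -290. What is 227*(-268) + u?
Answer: -61126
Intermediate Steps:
227*(-268) + u = 227*(-268) - 290 = -60836 - 290 = -61126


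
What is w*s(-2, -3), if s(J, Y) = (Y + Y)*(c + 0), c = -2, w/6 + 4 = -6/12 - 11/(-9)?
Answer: -236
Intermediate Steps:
w = -59/3 (w = -24 + 6*(-6/12 - 11/(-9)) = -24 + 6*(-6*1/12 - 11*(-⅑)) = -24 + 6*(-½ + 11/9) = -24 + 6*(13/18) = -24 + 13/3 = -59/3 ≈ -19.667)
s(J, Y) = -4*Y (s(J, Y) = (Y + Y)*(-2 + 0) = (2*Y)*(-2) = -4*Y)
w*s(-2, -3) = -(-236)*(-3)/3 = -59/3*12 = -236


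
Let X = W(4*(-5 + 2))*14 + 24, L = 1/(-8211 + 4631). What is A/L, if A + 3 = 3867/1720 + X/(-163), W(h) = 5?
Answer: 66666581/14018 ≈ 4755.8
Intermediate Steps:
L = -1/3580 (L = 1/(-3580) = -1/3580 ≈ -0.00027933)
X = 94 (X = 5*14 + 24 = 70 + 24 = 94)
A = -372439/280360 (A = -3 + (3867/1720 + 94/(-163)) = -3 + (3867*(1/1720) + 94*(-1/163)) = -3 + (3867/1720 - 94/163) = -3 + 468641/280360 = -372439/280360 ≈ -1.3284)
A/L = -372439/(280360*(-1/3580)) = -372439/280360*(-3580) = 66666581/14018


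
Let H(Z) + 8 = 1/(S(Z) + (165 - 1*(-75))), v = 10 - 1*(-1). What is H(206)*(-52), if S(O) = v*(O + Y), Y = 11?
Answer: 1092780/2627 ≈ 415.98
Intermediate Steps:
v = 11 (v = 10 + 1 = 11)
S(O) = 121 + 11*O (S(O) = 11*(O + 11) = 11*(11 + O) = 121 + 11*O)
H(Z) = -8 + 1/(361 + 11*Z) (H(Z) = -8 + 1/((121 + 11*Z) + (165 - 1*(-75))) = -8 + 1/((121 + 11*Z) + (165 + 75)) = -8 + 1/((121 + 11*Z) + 240) = -8 + 1/(361 + 11*Z))
H(206)*(-52) = ((-2887 - 88*206)/(361 + 11*206))*(-52) = ((-2887 - 18128)/(361 + 2266))*(-52) = (-21015/2627)*(-52) = ((1/2627)*(-21015))*(-52) = -21015/2627*(-52) = 1092780/2627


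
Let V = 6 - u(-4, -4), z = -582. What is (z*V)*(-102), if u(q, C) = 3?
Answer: 178092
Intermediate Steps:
V = 3 (V = 6 - 1*3 = 6 - 3 = 3)
(z*V)*(-102) = -582*3*(-102) = -1746*(-102) = 178092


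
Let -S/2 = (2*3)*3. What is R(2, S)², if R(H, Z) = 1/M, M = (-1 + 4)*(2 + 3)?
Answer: 1/225 ≈ 0.0044444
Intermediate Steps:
M = 15 (M = 3*5 = 15)
S = -36 (S = -2*2*3*3 = -12*3 = -2*18 = -36)
R(H, Z) = 1/15
R(2, S)² = (1/15)² = 1/225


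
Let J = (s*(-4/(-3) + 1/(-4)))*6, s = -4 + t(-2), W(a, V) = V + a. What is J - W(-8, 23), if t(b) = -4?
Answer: -67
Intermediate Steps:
s = -8 (s = -4 - 4 = -8)
J = -52 (J = -8*(-4/(-3) + 1/(-4))*6 = -8*(-4*(-⅓) + 1*(-¼))*6 = -8*(4/3 - ¼)*6 = -8*13/12*6 = -26/3*6 = -52)
J - W(-8, 23) = -52 - (23 - 8) = -52 - 1*15 = -52 - 15 = -67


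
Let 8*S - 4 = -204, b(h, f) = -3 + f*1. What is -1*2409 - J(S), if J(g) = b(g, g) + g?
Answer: -2356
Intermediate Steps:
b(h, f) = -3 + f
S = -25 (S = ½ + (⅛)*(-204) = ½ - 51/2 = -25)
J(g) = -3 + 2*g (J(g) = (-3 + g) + g = -3 + 2*g)
-1*2409 - J(S) = -1*2409 - (-3 + 2*(-25)) = -2409 - (-3 - 50) = -2409 - 1*(-53) = -2409 + 53 = -2356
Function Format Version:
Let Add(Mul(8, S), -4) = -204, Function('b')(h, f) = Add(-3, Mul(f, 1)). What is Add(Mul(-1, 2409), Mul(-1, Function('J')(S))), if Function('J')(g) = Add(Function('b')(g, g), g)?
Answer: -2356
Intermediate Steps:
Function('b')(h, f) = Add(-3, f)
S = -25 (S = Add(Rational(1, 2), Mul(Rational(1, 8), -204)) = Add(Rational(1, 2), Rational(-51, 2)) = -25)
Function('J')(g) = Add(-3, Mul(2, g)) (Function('J')(g) = Add(Add(-3, g), g) = Add(-3, Mul(2, g)))
Add(Mul(-1, 2409), Mul(-1, Function('J')(S))) = Add(Mul(-1, 2409), Mul(-1, Add(-3, Mul(2, -25)))) = Add(-2409, Mul(-1, Add(-3, -50))) = Add(-2409, Mul(-1, -53)) = Add(-2409, 53) = -2356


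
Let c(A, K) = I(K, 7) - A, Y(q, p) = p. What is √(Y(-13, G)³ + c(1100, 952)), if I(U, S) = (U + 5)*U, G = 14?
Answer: 54*√313 ≈ 955.36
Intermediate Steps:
I(U, S) = U*(5 + U) (I(U, S) = (5 + U)*U = U*(5 + U))
c(A, K) = -A + K*(5 + K) (c(A, K) = K*(5 + K) - A = -A + K*(5 + K))
√(Y(-13, G)³ + c(1100, 952)) = √(14³ + (-1*1100 + 952*(5 + 952))) = √(2744 + (-1100 + 952*957)) = √(2744 + (-1100 + 911064)) = √(2744 + 909964) = √912708 = 54*√313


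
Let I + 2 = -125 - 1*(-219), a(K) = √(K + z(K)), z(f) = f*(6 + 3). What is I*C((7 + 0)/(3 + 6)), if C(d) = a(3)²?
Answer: 2760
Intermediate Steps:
z(f) = 9*f (z(f) = f*9 = 9*f)
a(K) = √10*√K (a(K) = √(K + 9*K) = √(10*K) = √10*√K)
I = 92 (I = -2 + (-125 - 1*(-219)) = -2 + (-125 + 219) = -2 + 94 = 92)
C(d) = 30 (C(d) = (√10*√3)² = (√30)² = 30)
I*C((7 + 0)/(3 + 6)) = 92*30 = 2760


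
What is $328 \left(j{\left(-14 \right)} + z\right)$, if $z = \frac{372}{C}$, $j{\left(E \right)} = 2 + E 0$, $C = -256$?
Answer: $\frac{1435}{8} \approx 179.38$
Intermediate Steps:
$j{\left(E \right)} = 2$ ($j{\left(E \right)} = 2 + 0 = 2$)
$z = - \frac{93}{64}$ ($z = \frac{372}{-256} = 372 \left(- \frac{1}{256}\right) = - \frac{93}{64} \approx -1.4531$)
$328 \left(j{\left(-14 \right)} + z\right) = 328 \left(2 - \frac{93}{64}\right) = 328 \cdot \frac{35}{64} = \frac{1435}{8}$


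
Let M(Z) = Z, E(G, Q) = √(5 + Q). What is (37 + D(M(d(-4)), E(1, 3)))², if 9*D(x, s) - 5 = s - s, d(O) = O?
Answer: 114244/81 ≈ 1410.4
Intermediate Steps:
D(x, s) = 5/9 (D(x, s) = 5/9 + (s - s)/9 = 5/9 + (⅑)*0 = 5/9 + 0 = 5/9)
(37 + D(M(d(-4)), E(1, 3)))² = (37 + 5/9)² = (338/9)² = 114244/81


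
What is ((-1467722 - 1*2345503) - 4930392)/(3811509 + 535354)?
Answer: -8743617/4346863 ≈ -2.0115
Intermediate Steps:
((-1467722 - 1*2345503) - 4930392)/(3811509 + 535354) = ((-1467722 - 2345503) - 4930392)/4346863 = (-3813225 - 4930392)*(1/4346863) = -8743617*1/4346863 = -8743617/4346863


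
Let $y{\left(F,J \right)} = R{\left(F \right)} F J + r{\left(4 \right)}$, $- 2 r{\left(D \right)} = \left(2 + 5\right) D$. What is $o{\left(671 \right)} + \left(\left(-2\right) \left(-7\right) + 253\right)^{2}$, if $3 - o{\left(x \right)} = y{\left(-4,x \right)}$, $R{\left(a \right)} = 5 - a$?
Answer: $95462$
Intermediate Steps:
$r{\left(D \right)} = - \frac{7 D}{2}$ ($r{\left(D \right)} = - \frac{\left(2 + 5\right) D}{2} = - \frac{7 D}{2}$)
$y{\left(F,J \right)} = -14 + F J \left(5 - F\right)$ ($y{\left(F,J \right)} = \left(5 - F\right) F J - 14 = F \left(5 - F\right) J - 14 = F J \left(5 - F\right) - 14 = -14 + F J \left(5 - F\right)$)
$o{\left(x \right)} = 17 + 36 x$ ($o{\left(x \right)} = 3 - \left(-14 - - 4 x \left(-5 - 4\right)\right) = 3 - \left(-14 - \left(-4\right) x \left(-9\right)\right) = 3 - \left(-14 - 36 x\right) = 3 + \left(14 + 36 x\right) = 17 + 36 x$)
$o{\left(671 \right)} + \left(\left(-2\right) \left(-7\right) + 253\right)^{2} = \left(17 + 36 \cdot 671\right) + \left(\left(-2\right) \left(-7\right) + 253\right)^{2} = \left(17 + 24156\right) + \left(14 + 253\right)^{2} = 24173 + 267^{2} = 24173 + 71289 = 95462$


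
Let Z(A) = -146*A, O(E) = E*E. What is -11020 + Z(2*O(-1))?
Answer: -11312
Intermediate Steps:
O(E) = E**2
-11020 + Z(2*O(-1)) = -11020 - 292*(-1)**2 = -11020 - 292 = -11312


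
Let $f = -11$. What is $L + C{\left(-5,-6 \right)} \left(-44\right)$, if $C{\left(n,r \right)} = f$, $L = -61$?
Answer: $423$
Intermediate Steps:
$C{\left(n,r \right)} = -11$
$L + C{\left(-5,-6 \right)} \left(-44\right) = -61 - -484 = -61 + 484 = 423$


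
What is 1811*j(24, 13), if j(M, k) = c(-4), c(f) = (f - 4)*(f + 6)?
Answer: -28976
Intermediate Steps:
c(f) = (-4 + f)*(6 + f)
j(M, k) = -16 (j(M, k) = -24 + (-4)² + 2*(-4) = -24 + 16 - 8 = -16)
1811*j(24, 13) = 1811*(-16) = -28976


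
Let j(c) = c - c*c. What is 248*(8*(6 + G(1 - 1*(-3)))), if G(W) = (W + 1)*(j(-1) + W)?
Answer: 31744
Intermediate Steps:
j(c) = c - c²
G(W) = (1 + W)*(-2 + W) (G(W) = (W + 1)*(-(1 - 1*(-1)) + W) = (1 + W)*(-(1 + 1) + W) = (1 + W)*(-1*2 + W) = (1 + W)*(-2 + W))
248*(8*(6 + G(1 - 1*(-3)))) = 248*(8*(6 + (-2 + (1 - 1*(-3))² - (1 - 1*(-3))))) = 248*(8*(6 + (-2 + (1 + 3)² - (1 + 3)))) = 248*(8*(6 + (-2 + 4² - 1*4))) = 248*(8*(6 + (-2 + 16 - 4))) = 248*(8*(6 + 10)) = 248*(8*16) = 248*128 = 31744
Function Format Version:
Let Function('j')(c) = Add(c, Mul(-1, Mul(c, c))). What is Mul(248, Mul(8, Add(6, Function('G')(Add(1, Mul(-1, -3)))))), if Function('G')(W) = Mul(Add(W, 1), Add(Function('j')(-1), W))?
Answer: 31744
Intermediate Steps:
Function('j')(c) = Add(c, Mul(-1, Pow(c, 2)))
Function('G')(W) = Mul(Add(1, W), Add(-2, W)) (Function('G')(W) = Mul(Add(W, 1), Add(Mul(-1, Add(1, Mul(-1, -1))), W)) = Mul(Add(1, W), Add(Mul(-1, Add(1, 1)), W)) = Mul(Add(1, W), Add(Mul(-1, 2), W)) = Mul(Add(1, W), Add(-2, W)))
Mul(248, Mul(8, Add(6, Function('G')(Add(1, Mul(-1, -3)))))) = Mul(248, Mul(8, Add(6, Add(-2, Pow(Add(1, Mul(-1, -3)), 2), Mul(-1, Add(1, Mul(-1, -3))))))) = Mul(248, Mul(8, Add(6, Add(-2, Pow(Add(1, 3), 2), Mul(-1, Add(1, 3)))))) = Mul(248, Mul(8, Add(6, Add(-2, Pow(4, 2), Mul(-1, 4))))) = Mul(248, Mul(8, Add(6, Add(-2, 16, -4)))) = Mul(248, Mul(8, Add(6, 10))) = Mul(248, Mul(8, 16)) = Mul(248, 128) = 31744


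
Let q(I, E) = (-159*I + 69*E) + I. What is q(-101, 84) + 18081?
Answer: 39835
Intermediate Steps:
q(I, E) = -158*I + 69*E
q(-101, 84) + 18081 = (-158*(-101) + 69*84) + 18081 = (15958 + 5796) + 18081 = 21754 + 18081 = 39835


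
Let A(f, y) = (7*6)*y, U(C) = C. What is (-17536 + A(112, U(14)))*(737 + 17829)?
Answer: -314656568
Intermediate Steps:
A(f, y) = 42*y
(-17536 + A(112, U(14)))*(737 + 17829) = (-17536 + 42*14)*(737 + 17829) = (-17536 + 588)*18566 = -16948*18566 = -314656568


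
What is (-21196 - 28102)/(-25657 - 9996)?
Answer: 49298/35653 ≈ 1.3827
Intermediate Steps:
(-21196 - 28102)/(-25657 - 9996) = -49298/(-35653) = -49298*(-1/35653) = 49298/35653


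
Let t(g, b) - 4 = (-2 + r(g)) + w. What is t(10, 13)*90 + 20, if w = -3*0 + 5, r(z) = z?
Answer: 1550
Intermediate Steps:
w = 5 (w = 0 + 5 = 5)
t(g, b) = 7 + g (t(g, b) = 4 + ((-2 + g) + 5) = 4 + (3 + g) = 7 + g)
t(10, 13)*90 + 20 = (7 + 10)*90 + 20 = 17*90 + 20 = 1530 + 20 = 1550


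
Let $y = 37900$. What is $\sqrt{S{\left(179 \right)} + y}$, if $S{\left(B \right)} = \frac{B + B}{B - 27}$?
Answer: $\frac{\sqrt{54731001}}{38} \approx 194.69$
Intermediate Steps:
$S{\left(B \right)} = \frac{2 B}{-27 + B}$
$\sqrt{S{\left(179 \right)} + y} = \sqrt{2 \cdot 179 \frac{1}{-27 + 179} + 37900} = \sqrt{2 \cdot 179 \cdot \frac{1}{152} + 37900} = \sqrt{\frac{179}{76} + 37900} = \sqrt{\frac{2880579}{76}} = \frac{\sqrt{54731001}}{38}$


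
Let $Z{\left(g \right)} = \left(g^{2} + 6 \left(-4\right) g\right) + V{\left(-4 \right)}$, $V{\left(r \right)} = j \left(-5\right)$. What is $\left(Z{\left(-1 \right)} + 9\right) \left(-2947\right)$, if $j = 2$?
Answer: $-70728$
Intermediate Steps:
$V{\left(r \right)} = -10$ ($V{\left(r \right)} = 2 \left(-5\right) = -10$)
$Z{\left(g \right)} = -10 + g^{2} - 24 g$ ($Z{\left(g \right)} = \left(g^{2} + 6 \left(-4\right) g\right) - 10 = \left(g^{2} - 24 g\right) - 10 = -10 + g^{2} - 24 g$)
$\left(Z{\left(-1 \right)} + 9\right) \left(-2947\right) = \left(\left(-10 + \left(-1\right)^{2} - -24\right) + 9\right) \left(-2947\right) = \left(\left(-10 + 1 + 24\right) + 9\right) \left(-2947\right) = \left(15 + 9\right) \left(-2947\right) = 24 \left(-2947\right) = -70728$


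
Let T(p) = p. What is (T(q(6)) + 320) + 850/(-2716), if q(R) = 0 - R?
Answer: 425987/1358 ≈ 313.69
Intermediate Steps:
q(R) = -R
(T(q(6)) + 320) + 850/(-2716) = (-1*6 + 320) + 850/(-2716) = (-6 + 320) + 850*(-1/2716) = 314 - 425/1358 = 425987/1358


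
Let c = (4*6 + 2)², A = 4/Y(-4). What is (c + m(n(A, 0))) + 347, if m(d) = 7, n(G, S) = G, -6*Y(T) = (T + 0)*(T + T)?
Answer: 1030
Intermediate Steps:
Y(T) = -T²/3 (Y(T) = -(T + 0)*(T + T)/6 = -T*2*T/6 = -T²/3)
A = -¾ (A = 4/((-⅓*(-4)²)) = 4/((-⅓*16)) = 4/(-16/3) = 4*(-3/16) = -¾ ≈ -0.75000)
c = 676 (c = (24 + 2)² = 26² = 676)
(c + m(n(A, 0))) + 347 = (676 + 7) + 347 = 683 + 347 = 1030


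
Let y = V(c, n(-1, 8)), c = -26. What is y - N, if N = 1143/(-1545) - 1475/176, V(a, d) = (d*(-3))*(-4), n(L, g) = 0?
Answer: 826681/90640 ≈ 9.1205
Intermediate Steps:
V(a, d) = 12*d (V(a, d) = -3*d*(-4) = 12*d)
N = -826681/90640 (N = 1143*(-1/1545) - 1475*1/176 = -381/515 - 1475/176 = -826681/90640 ≈ -9.1205)
y = 0 (y = 12*0 = 0)
y - N = 0 - 1*(-826681/90640) = 0 + 826681/90640 = 826681/90640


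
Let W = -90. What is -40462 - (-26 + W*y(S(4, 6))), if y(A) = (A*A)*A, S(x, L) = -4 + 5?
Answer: -40346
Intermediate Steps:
S(x, L) = 1
y(A) = A³ (y(A) = A²*A = A³)
-40462 - (-26 + W*y(S(4, 6))) = -40462 - (-26 - 90*1³) = -40462 - (-26 - 90*1) = -40462 - (-26 - 90) = -40462 - 1*(-116) = -40462 + 116 = -40346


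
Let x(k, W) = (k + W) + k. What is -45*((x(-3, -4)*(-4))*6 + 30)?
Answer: -12150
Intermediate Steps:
x(k, W) = W + 2*k (x(k, W) = (W + k) + k = W + 2*k)
-45*((x(-3, -4)*(-4))*6 + 30) = -45*(((-4 + 2*(-3))*(-4))*6 + 30) = -45*(((-4 - 6)*(-4))*6 + 30) = -45*(-10*(-4)*6 + 30) = -45*(40*6 + 30) = -45*(240 + 30) = -45*270 = -12150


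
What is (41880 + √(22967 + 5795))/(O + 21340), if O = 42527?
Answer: 40/61 + √28762/63867 ≈ 0.65839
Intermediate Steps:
(41880 + √(22967 + 5795))/(O + 21340) = (41880 + √(22967 + 5795))/(42527 + 21340) = (41880 + √28762)/63867 = (41880 + √28762)*(1/63867) = 40/61 + √28762/63867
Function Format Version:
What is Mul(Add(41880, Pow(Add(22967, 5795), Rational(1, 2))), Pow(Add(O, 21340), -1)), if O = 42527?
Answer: Add(Rational(40, 61), Mul(Rational(1, 63867), Pow(28762, Rational(1, 2)))) ≈ 0.65839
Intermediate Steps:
Mul(Add(41880, Pow(Add(22967, 5795), Rational(1, 2))), Pow(Add(O, 21340), -1)) = Mul(Add(41880, Pow(Add(22967, 5795), Rational(1, 2))), Pow(Add(42527, 21340), -1)) = Mul(Add(41880, Pow(28762, Rational(1, 2))), Pow(63867, -1)) = Mul(Add(41880, Pow(28762, Rational(1, 2))), Rational(1, 63867)) = Add(Rational(40, 61), Mul(Rational(1, 63867), Pow(28762, Rational(1, 2))))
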